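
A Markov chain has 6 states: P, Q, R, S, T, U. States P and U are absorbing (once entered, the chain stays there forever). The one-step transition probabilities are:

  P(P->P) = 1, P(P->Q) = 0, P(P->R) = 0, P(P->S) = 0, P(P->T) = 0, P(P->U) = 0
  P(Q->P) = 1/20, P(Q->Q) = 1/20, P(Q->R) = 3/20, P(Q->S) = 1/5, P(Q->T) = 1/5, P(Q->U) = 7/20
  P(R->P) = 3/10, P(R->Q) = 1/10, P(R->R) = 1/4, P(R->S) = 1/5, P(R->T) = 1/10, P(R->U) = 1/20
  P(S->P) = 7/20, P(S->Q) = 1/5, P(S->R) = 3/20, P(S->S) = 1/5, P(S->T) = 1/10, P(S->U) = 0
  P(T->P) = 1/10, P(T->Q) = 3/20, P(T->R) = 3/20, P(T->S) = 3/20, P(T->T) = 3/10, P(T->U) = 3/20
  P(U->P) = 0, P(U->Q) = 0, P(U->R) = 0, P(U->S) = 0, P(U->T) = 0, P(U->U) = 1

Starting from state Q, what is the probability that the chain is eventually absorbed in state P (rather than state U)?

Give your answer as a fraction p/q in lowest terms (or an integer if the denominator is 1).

Answer: 679/1524

Derivation:
Let a_i = P(absorbed in P | start in state i).
Boundary conditions: a_P = 1, a_U = 0.
For each transient state i, a_i = sum_j P(i->j) * a_j:
  a_Q = 1/20*a_P + 1/20*a_Q + 3/20*a_R + 1/5*a_S + 1/5*a_T + 7/20*a_U
  a_R = 3/10*a_P + 1/10*a_Q + 1/4*a_R + 1/5*a_S + 1/10*a_T + 1/20*a_U
  a_S = 7/20*a_P + 1/5*a_Q + 3/20*a_R + 1/5*a_S + 1/10*a_T + 0*a_U
  a_T = 1/10*a_P + 3/20*a_Q + 3/20*a_R + 3/20*a_S + 3/10*a_T + 3/20*a_U

Substituting a_P = 1 and a_U = 0, rearrange to (I - Q) a = r where r[i] = P(i -> P):
  [19/20, -3/20, -1/5, -1/5] . (a_Q, a_R, a_S, a_T) = 1/20
  [-1/10, 3/4, -1/5, -1/10] . (a_Q, a_R, a_S, a_T) = 3/10
  [-1/5, -3/20, 4/5, -1/10] . (a_Q, a_R, a_S, a_T) = 7/20
  [-3/20, -3/20, -3/20, 7/10] . (a_Q, a_R, a_S, a_T) = 1/10

Solving yields:
  a_Q = 679/1524
  a_R = 1121/1524
  a_S = 1153/1524
  a_T = 567/1016

Starting state is Q, so the absorption probability is a_Q = 679/1524.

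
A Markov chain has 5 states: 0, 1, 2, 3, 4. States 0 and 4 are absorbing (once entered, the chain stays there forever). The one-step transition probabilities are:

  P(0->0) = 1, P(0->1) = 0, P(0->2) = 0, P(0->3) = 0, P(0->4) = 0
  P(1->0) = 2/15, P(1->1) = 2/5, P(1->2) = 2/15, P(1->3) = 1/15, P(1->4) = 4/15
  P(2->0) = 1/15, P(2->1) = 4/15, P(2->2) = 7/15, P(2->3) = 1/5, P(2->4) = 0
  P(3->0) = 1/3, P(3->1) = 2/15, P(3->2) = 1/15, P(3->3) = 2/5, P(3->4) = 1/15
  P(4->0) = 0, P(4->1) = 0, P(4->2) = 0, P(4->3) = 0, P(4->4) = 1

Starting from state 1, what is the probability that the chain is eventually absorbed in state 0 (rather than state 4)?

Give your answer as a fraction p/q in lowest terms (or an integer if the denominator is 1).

Answer: 227/517

Derivation:
Let a_i = P(absorbed in 0 | start in state i).
Boundary conditions: a_0 = 1, a_4 = 0.
For each transient state i, a_i = sum_j P(i->j) * a_j:
  a_1 = 2/15*a_0 + 2/5*a_1 + 2/15*a_2 + 1/15*a_3 + 4/15*a_4
  a_2 = 1/15*a_0 + 4/15*a_1 + 7/15*a_2 + 1/5*a_3 + 0*a_4
  a_3 = 1/3*a_0 + 2/15*a_1 + 1/15*a_2 + 2/5*a_3 + 1/15*a_4

Substituting a_0 = 1 and a_4 = 0, rearrange to (I - Q) a = r where r[i] = P(i -> 0):
  [3/5, -2/15, -1/15] . (a_1, a_2, a_3) = 2/15
  [-4/15, 8/15, -1/5] . (a_1, a_2, a_3) = 1/15
  [-2/15, -1/15, 3/5] . (a_1, a_2, a_3) = 1/3

Solving yields:
  a_1 = 227/517
  a_2 = 318/517
  a_3 = 373/517

Starting state is 1, so the absorption probability is a_1 = 227/517.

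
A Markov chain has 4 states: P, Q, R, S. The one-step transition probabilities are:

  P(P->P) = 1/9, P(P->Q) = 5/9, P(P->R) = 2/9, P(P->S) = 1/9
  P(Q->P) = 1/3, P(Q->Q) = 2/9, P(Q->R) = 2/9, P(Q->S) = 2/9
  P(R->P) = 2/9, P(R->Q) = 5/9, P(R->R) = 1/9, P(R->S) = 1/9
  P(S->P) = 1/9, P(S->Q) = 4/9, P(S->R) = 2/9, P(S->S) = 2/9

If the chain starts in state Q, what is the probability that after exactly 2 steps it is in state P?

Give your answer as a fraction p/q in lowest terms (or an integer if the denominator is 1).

Computing P^2 by repeated multiplication:
P^1 =
  P: [1/9, 5/9, 2/9, 1/9]
  Q: [1/3, 2/9, 2/9, 2/9]
  R: [2/9, 5/9, 1/9, 1/9]
  S: [1/9, 4/9, 2/9, 2/9]
P^2 =
  P: [7/27, 29/81, 16/81, 5/27]
  Q: [5/27, 37/81, 16/81, 13/81]
  R: [20/81, 29/81, 17/81, 5/27]
  S: [19/81, 31/81, 16/81, 5/27]

(P^2)[Q -> P] = 5/27

Answer: 5/27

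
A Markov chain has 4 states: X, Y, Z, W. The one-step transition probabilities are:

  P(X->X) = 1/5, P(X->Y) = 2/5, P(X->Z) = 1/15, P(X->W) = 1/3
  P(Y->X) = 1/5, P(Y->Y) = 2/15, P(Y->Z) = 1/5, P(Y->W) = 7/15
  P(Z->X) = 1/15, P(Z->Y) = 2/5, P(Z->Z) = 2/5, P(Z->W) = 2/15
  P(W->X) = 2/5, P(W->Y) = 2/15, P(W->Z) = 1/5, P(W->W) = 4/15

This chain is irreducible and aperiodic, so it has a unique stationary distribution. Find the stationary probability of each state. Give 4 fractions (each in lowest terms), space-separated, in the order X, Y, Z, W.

Answer: 249/1070 404/1605 113/535 977/3210

Derivation:
The stationary distribution satisfies pi = pi * P, i.e.:
  pi_X = 1/5*pi_X + 1/5*pi_Y + 1/15*pi_Z + 2/5*pi_W
  pi_Y = 2/5*pi_X + 2/15*pi_Y + 2/5*pi_Z + 2/15*pi_W
  pi_Z = 1/15*pi_X + 1/5*pi_Y + 2/5*pi_Z + 1/5*pi_W
  pi_W = 1/3*pi_X + 7/15*pi_Y + 2/15*pi_Z + 4/15*pi_W
with normalization: pi_X + pi_Y + pi_Z + pi_W = 1.

Using the first 3 balance equations plus normalization, the linear system A*pi = b is:
  [-4/5, 1/5, 1/15, 2/5] . pi = 0
  [2/5, -13/15, 2/5, 2/15] . pi = 0
  [1/15, 1/5, -3/5, 1/5] . pi = 0
  [1, 1, 1, 1] . pi = 1

Solving yields:
  pi_X = 249/1070
  pi_Y = 404/1605
  pi_Z = 113/535
  pi_W = 977/3210

Verification (pi * P):
  249/1070*1/5 + 404/1605*1/5 + 113/535*1/15 + 977/3210*2/5 = 249/1070 = pi_X  (ok)
  249/1070*2/5 + 404/1605*2/15 + 113/535*2/5 + 977/3210*2/15 = 404/1605 = pi_Y  (ok)
  249/1070*1/15 + 404/1605*1/5 + 113/535*2/5 + 977/3210*1/5 = 113/535 = pi_Z  (ok)
  249/1070*1/3 + 404/1605*7/15 + 113/535*2/15 + 977/3210*4/15 = 977/3210 = pi_W  (ok)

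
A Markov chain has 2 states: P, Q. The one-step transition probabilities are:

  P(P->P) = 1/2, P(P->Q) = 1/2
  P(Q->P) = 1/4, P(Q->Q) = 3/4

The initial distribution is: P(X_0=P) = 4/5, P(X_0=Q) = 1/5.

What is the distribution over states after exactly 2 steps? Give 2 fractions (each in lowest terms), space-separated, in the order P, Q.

Propagating the distribution step by step (d_{t+1} = d_t * P):
d_0 = (P=4/5, Q=1/5)
  d_1[P] = 4/5*1/2 + 1/5*1/4 = 9/20
  d_1[Q] = 4/5*1/2 + 1/5*3/4 = 11/20
d_1 = (P=9/20, Q=11/20)
  d_2[P] = 9/20*1/2 + 11/20*1/4 = 29/80
  d_2[Q] = 9/20*1/2 + 11/20*3/4 = 51/80
d_2 = (P=29/80, Q=51/80)

Answer: 29/80 51/80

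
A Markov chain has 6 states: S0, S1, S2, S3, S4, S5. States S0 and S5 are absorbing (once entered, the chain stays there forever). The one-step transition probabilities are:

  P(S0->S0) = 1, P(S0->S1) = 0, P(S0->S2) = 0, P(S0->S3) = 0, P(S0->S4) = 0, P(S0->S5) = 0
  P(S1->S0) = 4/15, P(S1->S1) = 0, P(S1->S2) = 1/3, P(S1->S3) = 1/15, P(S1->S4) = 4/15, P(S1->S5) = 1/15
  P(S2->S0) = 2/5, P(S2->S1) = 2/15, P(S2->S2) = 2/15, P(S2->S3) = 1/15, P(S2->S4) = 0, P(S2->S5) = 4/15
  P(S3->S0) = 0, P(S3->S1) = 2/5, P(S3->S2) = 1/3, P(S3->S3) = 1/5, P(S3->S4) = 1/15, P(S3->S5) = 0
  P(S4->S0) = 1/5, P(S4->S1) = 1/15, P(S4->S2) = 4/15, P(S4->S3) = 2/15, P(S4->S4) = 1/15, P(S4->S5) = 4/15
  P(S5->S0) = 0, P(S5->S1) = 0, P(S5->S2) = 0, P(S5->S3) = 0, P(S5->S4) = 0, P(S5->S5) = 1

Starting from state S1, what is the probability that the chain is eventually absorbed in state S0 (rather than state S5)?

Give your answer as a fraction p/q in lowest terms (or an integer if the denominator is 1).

Let a_i = P(absorbed in S0 | start in state i).
Boundary conditions: a_S0 = 1, a_S5 = 0.
For each transient state i, a_i = sum_j P(i->j) * a_j:
  a_S1 = 4/15*a_S0 + 0*a_S1 + 1/3*a_S2 + 1/15*a_S3 + 4/15*a_S4 + 1/15*a_S5
  a_S2 = 2/5*a_S0 + 2/15*a_S1 + 2/15*a_S2 + 1/15*a_S3 + 0*a_S4 + 4/15*a_S5
  a_S3 = 0*a_S0 + 2/5*a_S1 + 1/3*a_S2 + 1/5*a_S3 + 1/15*a_S4 + 0*a_S5
  a_S4 = 1/5*a_S0 + 1/15*a_S1 + 4/15*a_S2 + 2/15*a_S3 + 1/15*a_S4 + 4/15*a_S5

Substituting a_S0 = 1 and a_S5 = 0, rearrange to (I - Q) a = r where r[i] = P(i -> S0):
  [1, -1/3, -1/15, -4/15] . (a_S1, a_S2, a_S3, a_S4) = 4/15
  [-2/15, 13/15, -1/15, 0] . (a_S1, a_S2, a_S3, a_S4) = 2/5
  [-2/5, -1/3, 4/5, -1/15] . (a_S1, a_S2, a_S3, a_S4) = 0
  [-1/15, -4/15, -2/15, 14/15] . (a_S1, a_S2, a_S3, a_S4) = 1/5

Solving yields:
  a_S1 = 8509/13067
  a_S2 = 15933/26134
  a_S3 = 91/146
  a_S4 = 13695/26134

Starting state is S1, so the absorption probability is a_S1 = 8509/13067.

Answer: 8509/13067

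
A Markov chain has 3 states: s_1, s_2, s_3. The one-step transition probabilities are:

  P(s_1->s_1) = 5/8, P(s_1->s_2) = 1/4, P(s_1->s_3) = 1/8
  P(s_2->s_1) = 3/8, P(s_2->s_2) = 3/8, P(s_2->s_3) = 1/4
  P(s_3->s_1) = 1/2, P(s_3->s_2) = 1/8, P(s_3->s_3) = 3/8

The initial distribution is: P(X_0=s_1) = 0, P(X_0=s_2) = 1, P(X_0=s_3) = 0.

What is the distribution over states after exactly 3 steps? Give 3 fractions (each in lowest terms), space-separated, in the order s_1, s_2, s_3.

Answer: 271/512 65/256 111/512

Derivation:
Propagating the distribution step by step (d_{t+1} = d_t * P):
d_0 = (s_1=0, s_2=1, s_3=0)
  d_1[s_1] = 0*5/8 + 1*3/8 + 0*1/2 = 3/8
  d_1[s_2] = 0*1/4 + 1*3/8 + 0*1/8 = 3/8
  d_1[s_3] = 0*1/8 + 1*1/4 + 0*3/8 = 1/4
d_1 = (s_1=3/8, s_2=3/8, s_3=1/4)
  d_2[s_1] = 3/8*5/8 + 3/8*3/8 + 1/4*1/2 = 1/2
  d_2[s_2] = 3/8*1/4 + 3/8*3/8 + 1/4*1/8 = 17/64
  d_2[s_3] = 3/8*1/8 + 3/8*1/4 + 1/4*3/8 = 15/64
d_2 = (s_1=1/2, s_2=17/64, s_3=15/64)
  d_3[s_1] = 1/2*5/8 + 17/64*3/8 + 15/64*1/2 = 271/512
  d_3[s_2] = 1/2*1/4 + 17/64*3/8 + 15/64*1/8 = 65/256
  d_3[s_3] = 1/2*1/8 + 17/64*1/4 + 15/64*3/8 = 111/512
d_3 = (s_1=271/512, s_2=65/256, s_3=111/512)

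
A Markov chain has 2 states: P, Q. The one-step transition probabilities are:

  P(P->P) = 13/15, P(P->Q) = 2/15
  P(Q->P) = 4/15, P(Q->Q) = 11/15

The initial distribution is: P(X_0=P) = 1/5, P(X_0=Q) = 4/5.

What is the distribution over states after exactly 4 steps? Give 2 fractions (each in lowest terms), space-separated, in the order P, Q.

Propagating the distribution step by step (d_{t+1} = d_t * P):
d_0 = (P=1/5, Q=4/5)
  d_1[P] = 1/5*13/15 + 4/5*4/15 = 29/75
  d_1[Q] = 1/5*2/15 + 4/5*11/15 = 46/75
d_1 = (P=29/75, Q=46/75)
  d_2[P] = 29/75*13/15 + 46/75*4/15 = 187/375
  d_2[Q] = 29/75*2/15 + 46/75*11/15 = 188/375
d_2 = (P=187/375, Q=188/375)
  d_3[P] = 187/375*13/15 + 188/375*4/15 = 1061/1875
  d_3[Q] = 187/375*2/15 + 188/375*11/15 = 814/1875
d_3 = (P=1061/1875, Q=814/1875)
  d_4[P] = 1061/1875*13/15 + 814/1875*4/15 = 5683/9375
  d_4[Q] = 1061/1875*2/15 + 814/1875*11/15 = 3692/9375
d_4 = (P=5683/9375, Q=3692/9375)

Answer: 5683/9375 3692/9375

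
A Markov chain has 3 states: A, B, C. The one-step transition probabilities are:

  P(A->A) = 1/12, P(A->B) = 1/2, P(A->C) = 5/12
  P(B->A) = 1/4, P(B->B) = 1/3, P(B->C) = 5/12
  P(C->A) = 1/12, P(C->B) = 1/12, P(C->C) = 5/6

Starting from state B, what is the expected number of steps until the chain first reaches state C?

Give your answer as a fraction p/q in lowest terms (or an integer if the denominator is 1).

Answer: 12/5

Derivation:
Let h_i = expected steps to first reach C from state i.
Boundary: h_C = 0.
First-step equations for the other states:
  h_A = 1 + 1/12*h_A + 1/2*h_B + 5/12*h_C
  h_B = 1 + 1/4*h_A + 1/3*h_B + 5/12*h_C

Substituting h_C = 0 and rearranging gives the linear system (I - Q) h = 1:
  [11/12, -1/2] . (h_A, h_B) = 1
  [-1/4, 2/3] . (h_A, h_B) = 1

Solving yields:
  h_A = 12/5
  h_B = 12/5

Starting state is B, so the expected hitting time is h_B = 12/5.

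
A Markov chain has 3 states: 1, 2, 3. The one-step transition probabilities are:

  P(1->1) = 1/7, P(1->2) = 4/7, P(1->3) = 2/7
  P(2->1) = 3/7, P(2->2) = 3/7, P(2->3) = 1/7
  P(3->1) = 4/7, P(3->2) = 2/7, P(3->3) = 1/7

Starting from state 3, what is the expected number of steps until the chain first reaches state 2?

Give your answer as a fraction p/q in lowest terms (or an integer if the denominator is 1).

Let h_i = expected steps to first reach 2 from state i.
Boundary: h_2 = 0.
First-step equations for the other states:
  h_1 = 1 + 1/7*h_1 + 4/7*h_2 + 2/7*h_3
  h_3 = 1 + 4/7*h_1 + 2/7*h_2 + 1/7*h_3

Substituting h_2 = 0 and rearranging gives the linear system (I - Q) h = 1:
  [6/7, -2/7] . (h_1, h_3) = 1
  [-4/7, 6/7] . (h_1, h_3) = 1

Solving yields:
  h_1 = 2
  h_3 = 5/2

Starting state is 3, so the expected hitting time is h_3 = 5/2.

Answer: 5/2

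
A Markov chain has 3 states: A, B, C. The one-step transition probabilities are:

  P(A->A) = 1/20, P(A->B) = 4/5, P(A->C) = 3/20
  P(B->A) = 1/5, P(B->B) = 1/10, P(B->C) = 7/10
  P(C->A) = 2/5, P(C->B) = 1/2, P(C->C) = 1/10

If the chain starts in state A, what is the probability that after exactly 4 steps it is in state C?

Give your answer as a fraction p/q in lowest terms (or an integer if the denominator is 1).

Answer: 13037/32000

Derivation:
Computing P^4 by repeated multiplication:
P^1 =
  A: [1/20, 4/5, 3/20]
  B: [1/5, 1/10, 7/10]
  C: [2/5, 1/2, 1/10]
P^2 =
  A: [89/400, 39/200, 233/400]
  B: [31/100, 13/25, 17/100]
  C: [4/25, 21/50, 21/50]
P^3 =
  A: [453/1600, 391/800, 73/320]
  B: [3/16, 77/200, 171/400]
  C: [13/50, 19/50, 9/25]
P^4 =
  A: [6501/32000, 6231/16000, 13037/32000]
  B: [2059/8000, 1609/4000, 2723/8000]
  C: [233/1000, 213/500, 341/1000]

(P^4)[A -> C] = 13037/32000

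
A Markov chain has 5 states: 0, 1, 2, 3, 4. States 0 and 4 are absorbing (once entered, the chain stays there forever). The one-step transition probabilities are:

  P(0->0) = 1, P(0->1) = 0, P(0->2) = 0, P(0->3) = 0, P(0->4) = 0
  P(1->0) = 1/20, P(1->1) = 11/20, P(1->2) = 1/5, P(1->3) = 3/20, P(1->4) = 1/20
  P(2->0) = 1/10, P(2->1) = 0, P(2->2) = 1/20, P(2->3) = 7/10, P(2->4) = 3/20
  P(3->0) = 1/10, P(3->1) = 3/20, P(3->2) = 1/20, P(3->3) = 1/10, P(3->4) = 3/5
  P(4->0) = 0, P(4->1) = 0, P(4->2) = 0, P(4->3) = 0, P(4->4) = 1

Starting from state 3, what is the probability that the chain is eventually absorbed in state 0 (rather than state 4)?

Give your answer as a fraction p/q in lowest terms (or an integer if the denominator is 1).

Let a_i = P(absorbed in 0 | start in state i).
Boundary conditions: a_0 = 1, a_4 = 0.
For each transient state i, a_i = sum_j P(i->j) * a_j:
  a_1 = 1/20*a_0 + 11/20*a_1 + 1/5*a_2 + 3/20*a_3 + 1/20*a_4
  a_2 = 1/10*a_0 + 0*a_1 + 1/20*a_2 + 7/10*a_3 + 3/20*a_4
  a_3 = 1/10*a_0 + 3/20*a_1 + 1/20*a_2 + 1/10*a_3 + 3/5*a_4

Substituting a_0 = 1 and a_4 = 0, rearrange to (I - Q) a = r where r[i] = P(i -> 0):
  [9/20, -1/5, -3/20] . (a_1, a_2, a_3) = 1/20
  [0, 19/20, -7/10] . (a_1, a_2, a_3) = 1/10
  [-3/20, -1/20, 9/10] . (a_1, a_2, a_3) = 1/10

Solving yields:
  a_1 = 704/2613
  a_2 = 200/871
  a_3 = 147/871

Starting state is 3, so the absorption probability is a_3 = 147/871.

Answer: 147/871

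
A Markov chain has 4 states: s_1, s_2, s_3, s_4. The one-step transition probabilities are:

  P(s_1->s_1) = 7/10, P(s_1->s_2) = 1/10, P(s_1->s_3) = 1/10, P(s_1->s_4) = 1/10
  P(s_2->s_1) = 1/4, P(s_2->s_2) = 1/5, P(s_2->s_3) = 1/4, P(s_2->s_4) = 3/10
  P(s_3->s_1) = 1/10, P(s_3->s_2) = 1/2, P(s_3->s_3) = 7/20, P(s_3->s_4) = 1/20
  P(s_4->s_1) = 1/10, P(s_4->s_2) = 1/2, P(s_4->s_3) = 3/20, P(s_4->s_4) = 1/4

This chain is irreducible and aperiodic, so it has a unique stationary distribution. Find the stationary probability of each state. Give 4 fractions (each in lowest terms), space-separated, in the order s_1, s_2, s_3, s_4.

Answer: 41/116 8/29 371/1856 317/1856

Derivation:
The stationary distribution satisfies pi = pi * P, i.e.:
  pi_s_1 = 7/10*pi_s_1 + 1/4*pi_s_2 + 1/10*pi_s_3 + 1/10*pi_s_4
  pi_s_2 = 1/10*pi_s_1 + 1/5*pi_s_2 + 1/2*pi_s_3 + 1/2*pi_s_4
  pi_s_3 = 1/10*pi_s_1 + 1/4*pi_s_2 + 7/20*pi_s_3 + 3/20*pi_s_4
  pi_s_4 = 1/10*pi_s_1 + 3/10*pi_s_2 + 1/20*pi_s_3 + 1/4*pi_s_4
with normalization: pi_s_1 + pi_s_2 + pi_s_3 + pi_s_4 = 1.

Using the first 3 balance equations plus normalization, the linear system A*pi = b is:
  [-3/10, 1/4, 1/10, 1/10] . pi = 0
  [1/10, -4/5, 1/2, 1/2] . pi = 0
  [1/10, 1/4, -13/20, 3/20] . pi = 0
  [1, 1, 1, 1] . pi = 1

Solving yields:
  pi_s_1 = 41/116
  pi_s_2 = 8/29
  pi_s_3 = 371/1856
  pi_s_4 = 317/1856

Verification (pi * P):
  41/116*7/10 + 8/29*1/4 + 371/1856*1/10 + 317/1856*1/10 = 41/116 = pi_s_1  (ok)
  41/116*1/10 + 8/29*1/5 + 371/1856*1/2 + 317/1856*1/2 = 8/29 = pi_s_2  (ok)
  41/116*1/10 + 8/29*1/4 + 371/1856*7/20 + 317/1856*3/20 = 371/1856 = pi_s_3  (ok)
  41/116*1/10 + 8/29*3/10 + 371/1856*1/20 + 317/1856*1/4 = 317/1856 = pi_s_4  (ok)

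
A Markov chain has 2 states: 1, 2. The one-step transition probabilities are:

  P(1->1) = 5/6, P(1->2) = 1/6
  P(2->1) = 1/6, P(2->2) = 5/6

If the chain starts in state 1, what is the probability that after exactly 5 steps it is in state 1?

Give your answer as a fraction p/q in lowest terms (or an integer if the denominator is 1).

Computing P^5 by repeated multiplication:
P^1 =
  1: [5/6, 1/6]
  2: [1/6, 5/6]
P^2 =
  1: [13/18, 5/18]
  2: [5/18, 13/18]
P^3 =
  1: [35/54, 19/54]
  2: [19/54, 35/54]
P^4 =
  1: [97/162, 65/162]
  2: [65/162, 97/162]
P^5 =
  1: [275/486, 211/486]
  2: [211/486, 275/486]

(P^5)[1 -> 1] = 275/486

Answer: 275/486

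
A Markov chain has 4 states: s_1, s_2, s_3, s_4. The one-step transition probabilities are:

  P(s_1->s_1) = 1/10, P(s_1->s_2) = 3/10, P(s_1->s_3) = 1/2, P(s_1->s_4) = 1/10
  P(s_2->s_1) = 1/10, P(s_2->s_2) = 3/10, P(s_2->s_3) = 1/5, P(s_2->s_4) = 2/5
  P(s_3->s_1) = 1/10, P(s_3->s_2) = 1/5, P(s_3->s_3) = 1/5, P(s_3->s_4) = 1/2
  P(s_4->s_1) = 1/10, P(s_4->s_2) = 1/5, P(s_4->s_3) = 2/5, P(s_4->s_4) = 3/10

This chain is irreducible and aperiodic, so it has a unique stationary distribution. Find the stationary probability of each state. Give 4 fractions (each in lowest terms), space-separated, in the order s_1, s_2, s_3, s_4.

Answer: 1/10 7/30 109/360 131/360

Derivation:
The stationary distribution satisfies pi = pi * P, i.e.:
  pi_s_1 = 1/10*pi_s_1 + 1/10*pi_s_2 + 1/10*pi_s_3 + 1/10*pi_s_4
  pi_s_2 = 3/10*pi_s_1 + 3/10*pi_s_2 + 1/5*pi_s_3 + 1/5*pi_s_4
  pi_s_3 = 1/2*pi_s_1 + 1/5*pi_s_2 + 1/5*pi_s_3 + 2/5*pi_s_4
  pi_s_4 = 1/10*pi_s_1 + 2/5*pi_s_2 + 1/2*pi_s_3 + 3/10*pi_s_4
with normalization: pi_s_1 + pi_s_2 + pi_s_3 + pi_s_4 = 1.

Using the first 3 balance equations plus normalization, the linear system A*pi = b is:
  [-9/10, 1/10, 1/10, 1/10] . pi = 0
  [3/10, -7/10, 1/5, 1/5] . pi = 0
  [1/2, 1/5, -4/5, 2/5] . pi = 0
  [1, 1, 1, 1] . pi = 1

Solving yields:
  pi_s_1 = 1/10
  pi_s_2 = 7/30
  pi_s_3 = 109/360
  pi_s_4 = 131/360

Verification (pi * P):
  1/10*1/10 + 7/30*1/10 + 109/360*1/10 + 131/360*1/10 = 1/10 = pi_s_1  (ok)
  1/10*3/10 + 7/30*3/10 + 109/360*1/5 + 131/360*1/5 = 7/30 = pi_s_2  (ok)
  1/10*1/2 + 7/30*1/5 + 109/360*1/5 + 131/360*2/5 = 109/360 = pi_s_3  (ok)
  1/10*1/10 + 7/30*2/5 + 109/360*1/2 + 131/360*3/10 = 131/360 = pi_s_4  (ok)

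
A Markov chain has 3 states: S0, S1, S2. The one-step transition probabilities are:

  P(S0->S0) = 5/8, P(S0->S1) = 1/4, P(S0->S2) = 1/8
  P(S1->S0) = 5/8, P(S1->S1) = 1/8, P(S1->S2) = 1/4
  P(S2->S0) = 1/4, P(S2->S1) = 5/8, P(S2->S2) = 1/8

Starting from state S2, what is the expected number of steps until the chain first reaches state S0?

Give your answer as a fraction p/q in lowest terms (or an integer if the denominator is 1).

Let h_i = expected steps to first reach S0 from state i.
Boundary: h_S0 = 0.
First-step equations for the other states:
  h_S1 = 1 + 5/8*h_S0 + 1/8*h_S1 + 1/4*h_S2
  h_S2 = 1 + 1/4*h_S0 + 5/8*h_S1 + 1/8*h_S2

Substituting h_S0 = 0 and rearranging gives the linear system (I - Q) h = 1:
  [7/8, -1/4] . (h_S1, h_S2) = 1
  [-5/8, 7/8] . (h_S1, h_S2) = 1

Solving yields:
  h_S1 = 24/13
  h_S2 = 32/13

Starting state is S2, so the expected hitting time is h_S2 = 32/13.

Answer: 32/13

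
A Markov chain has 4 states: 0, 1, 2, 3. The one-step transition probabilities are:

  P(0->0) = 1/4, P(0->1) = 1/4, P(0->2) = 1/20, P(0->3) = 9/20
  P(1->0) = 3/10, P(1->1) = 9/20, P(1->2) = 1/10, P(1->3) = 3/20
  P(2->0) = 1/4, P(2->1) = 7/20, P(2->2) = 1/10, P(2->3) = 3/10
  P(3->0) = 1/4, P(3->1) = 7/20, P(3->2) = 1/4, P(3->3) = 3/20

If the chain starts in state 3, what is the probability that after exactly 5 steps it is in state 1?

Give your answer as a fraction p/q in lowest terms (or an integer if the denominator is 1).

Answer: 287293/800000

Derivation:
Computing P^5 by repeated multiplication:
P^1 =
  0: [1/4, 1/4, 1/20, 9/20]
  1: [3/10, 9/20, 1/10, 3/20]
  2: [1/4, 7/20, 1/10, 3/10]
  3: [1/4, 7/20, 1/4, 3/20]
P^2 =
  0: [21/80, 7/20, 31/200, 93/400]
  1: [109/400, 73/200, 43/400, 51/200]
  2: [107/400, 9/25, 53/400, 6/25]
  3: [107/400, 9/25, 11/100, 21/80]
P^3 =
  0: [107/400, 287/800, 487/4000, 63/250]
  1: [1073/4000, 1437/4000, 997/8000, 1983/8000]
  2: [67/250, 1437/4000, 981/8000, 2001/8000]
  3: [67/250, 1437/4000, 63/500, 987/4000]
P^4 =
  0: [4287/16000, 2873/8000, 4977/40000, 19881/80000]
  1: [21437/80000, 3591/10000, 19803/160000, 39867/160000]
  2: [21437/80000, 2873/8000, 19859/160000, 39807/160000]
  3: [21437/80000, 2873/8000, 9889/80000, 2493/10000]
P^5 =
  0: [42873/160000, 57459/160000, 3097/25000, 49809/200000]
  1: [53591/200000, 287291/800000, 396727/3200000, 796653/3200000]
  2: [42873/160000, 287293/800000, 396547/3200000, 796821/3200000]
  3: [42873/160000, 287293/800000, 39679/320000, 398289/1600000]

(P^5)[3 -> 1] = 287293/800000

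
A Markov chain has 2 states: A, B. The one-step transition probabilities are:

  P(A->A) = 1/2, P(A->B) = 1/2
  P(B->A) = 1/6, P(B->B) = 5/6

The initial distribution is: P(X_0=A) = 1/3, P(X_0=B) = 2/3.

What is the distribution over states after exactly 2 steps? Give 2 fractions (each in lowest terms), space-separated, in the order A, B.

Propagating the distribution step by step (d_{t+1} = d_t * P):
d_0 = (A=1/3, B=2/3)
  d_1[A] = 1/3*1/2 + 2/3*1/6 = 5/18
  d_1[B] = 1/3*1/2 + 2/3*5/6 = 13/18
d_1 = (A=5/18, B=13/18)
  d_2[A] = 5/18*1/2 + 13/18*1/6 = 7/27
  d_2[B] = 5/18*1/2 + 13/18*5/6 = 20/27
d_2 = (A=7/27, B=20/27)

Answer: 7/27 20/27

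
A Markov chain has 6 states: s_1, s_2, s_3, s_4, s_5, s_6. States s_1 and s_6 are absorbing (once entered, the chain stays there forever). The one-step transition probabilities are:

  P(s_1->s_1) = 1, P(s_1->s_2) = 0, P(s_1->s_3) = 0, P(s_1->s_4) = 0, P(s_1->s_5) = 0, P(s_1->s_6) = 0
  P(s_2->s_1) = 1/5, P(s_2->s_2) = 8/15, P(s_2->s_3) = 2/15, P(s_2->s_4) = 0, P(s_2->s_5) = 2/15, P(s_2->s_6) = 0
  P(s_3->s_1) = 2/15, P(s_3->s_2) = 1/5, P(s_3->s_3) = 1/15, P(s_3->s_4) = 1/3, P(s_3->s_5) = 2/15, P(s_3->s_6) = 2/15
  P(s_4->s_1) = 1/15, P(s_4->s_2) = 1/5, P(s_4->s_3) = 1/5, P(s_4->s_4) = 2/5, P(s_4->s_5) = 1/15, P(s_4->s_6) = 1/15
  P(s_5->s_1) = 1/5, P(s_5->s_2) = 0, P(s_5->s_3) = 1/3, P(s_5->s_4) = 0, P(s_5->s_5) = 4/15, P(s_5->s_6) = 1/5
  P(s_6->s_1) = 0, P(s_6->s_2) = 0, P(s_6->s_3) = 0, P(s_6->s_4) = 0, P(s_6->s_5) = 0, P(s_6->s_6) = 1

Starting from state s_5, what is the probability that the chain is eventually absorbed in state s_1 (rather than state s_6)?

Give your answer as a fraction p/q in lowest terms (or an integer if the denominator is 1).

Let a_i = P(absorbed in s_1 | start in state i).
Boundary conditions: a_s_1 = 1, a_s_6 = 0.
For each transient state i, a_i = sum_j P(i->j) * a_j:
  a_s_2 = 1/5*a_s_1 + 8/15*a_s_2 + 2/15*a_s_3 + 0*a_s_4 + 2/15*a_s_5 + 0*a_s_6
  a_s_3 = 2/15*a_s_1 + 1/5*a_s_2 + 1/15*a_s_3 + 1/3*a_s_4 + 2/15*a_s_5 + 2/15*a_s_6
  a_s_4 = 1/15*a_s_1 + 1/5*a_s_2 + 1/5*a_s_3 + 2/5*a_s_4 + 1/15*a_s_5 + 1/15*a_s_6
  a_s_5 = 1/5*a_s_1 + 0*a_s_2 + 1/3*a_s_3 + 0*a_s_4 + 4/15*a_s_5 + 1/5*a_s_6

Substituting a_s_1 = 1 and a_s_6 = 0, rearrange to (I - Q) a = r where r[i] = P(i -> s_1):
  [7/15, -2/15, 0, -2/15] . (a_s_2, a_s_3, a_s_4, a_s_5) = 1/5
  [-1/5, 14/15, -1/3, -2/15] . (a_s_2, a_s_3, a_s_4, a_s_5) = 2/15
  [-1/5, -1/5, 3/5, -1/15] . (a_s_2, a_s_3, a_s_4, a_s_5) = 1/15
  [0, -1/3, 0, 11/15] . (a_s_2, a_s_3, a_s_4, a_s_5) = 1/5

Solving yields:
  a_s_2 = 347/457
  a_s_3 = 278/457
  a_s_4 = 287/457
  a_s_5 = 251/457

Starting state is s_5, so the absorption probability is a_s_5 = 251/457.

Answer: 251/457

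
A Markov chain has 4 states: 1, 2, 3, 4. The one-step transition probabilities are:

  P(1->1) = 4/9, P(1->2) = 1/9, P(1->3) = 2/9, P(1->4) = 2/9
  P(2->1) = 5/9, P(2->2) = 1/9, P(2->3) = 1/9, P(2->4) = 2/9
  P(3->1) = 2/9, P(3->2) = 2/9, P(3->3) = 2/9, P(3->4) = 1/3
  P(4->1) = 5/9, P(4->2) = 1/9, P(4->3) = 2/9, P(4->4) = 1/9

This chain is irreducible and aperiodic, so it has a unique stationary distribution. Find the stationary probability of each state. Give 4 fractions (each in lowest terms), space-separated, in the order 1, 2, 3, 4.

The stationary distribution satisfies pi = pi * P, i.e.:
  pi_1 = 4/9*pi_1 + 5/9*pi_2 + 2/9*pi_3 + 5/9*pi_4
  pi_2 = 1/9*pi_1 + 1/9*pi_2 + 2/9*pi_3 + 1/9*pi_4
  pi_3 = 2/9*pi_1 + 1/9*pi_2 + 2/9*pi_3 + 2/9*pi_4
  pi_4 = 2/9*pi_1 + 2/9*pi_2 + 1/3*pi_3 + 1/9*pi_4
with normalization: pi_1 + pi_2 + pi_3 + pi_4 = 1.

Using the first 3 balance equations plus normalization, the linear system A*pi = b is:
  [-5/9, 5/9, 2/9, 5/9] . pi = 0
  [1/9, -8/9, 2/9, 1/9] . pi = 0
  [2/9, 1/9, -7/9, 2/9] . pi = 0
  [1, 1, 1, 1] . pi = 1

Solving yields:
  pi_1 = 359/820
  pi_2 = 11/82
  pi_3 = 17/82
  pi_4 = 181/820

Verification (pi * P):
  359/820*4/9 + 11/82*5/9 + 17/82*2/9 + 181/820*5/9 = 359/820 = pi_1  (ok)
  359/820*1/9 + 11/82*1/9 + 17/82*2/9 + 181/820*1/9 = 11/82 = pi_2  (ok)
  359/820*2/9 + 11/82*1/9 + 17/82*2/9 + 181/820*2/9 = 17/82 = pi_3  (ok)
  359/820*2/9 + 11/82*2/9 + 17/82*1/3 + 181/820*1/9 = 181/820 = pi_4  (ok)

Answer: 359/820 11/82 17/82 181/820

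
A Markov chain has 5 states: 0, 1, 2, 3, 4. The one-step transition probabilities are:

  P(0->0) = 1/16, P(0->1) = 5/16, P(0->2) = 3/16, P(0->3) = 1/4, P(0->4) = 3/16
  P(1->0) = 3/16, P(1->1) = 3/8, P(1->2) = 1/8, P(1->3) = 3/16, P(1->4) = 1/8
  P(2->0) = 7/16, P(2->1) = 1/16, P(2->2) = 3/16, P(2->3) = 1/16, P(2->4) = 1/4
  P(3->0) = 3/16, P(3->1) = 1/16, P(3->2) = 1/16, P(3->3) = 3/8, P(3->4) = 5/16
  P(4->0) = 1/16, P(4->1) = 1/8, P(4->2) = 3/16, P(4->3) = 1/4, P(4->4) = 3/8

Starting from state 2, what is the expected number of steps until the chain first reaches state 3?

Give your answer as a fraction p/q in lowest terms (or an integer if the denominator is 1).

Answer: 56608/9777

Derivation:
Let h_i = expected steps to first reach 3 from state i.
Boundary: h_3 = 0.
First-step equations for the other states:
  h_0 = 1 + 1/16*h_0 + 5/16*h_1 + 3/16*h_2 + 1/4*h_3 + 3/16*h_4
  h_1 = 1 + 3/16*h_0 + 3/8*h_1 + 1/8*h_2 + 3/16*h_3 + 1/8*h_4
  h_2 = 1 + 7/16*h_0 + 1/16*h_1 + 3/16*h_2 + 1/16*h_3 + 1/4*h_4
  h_4 = 1 + 1/16*h_0 + 1/8*h_1 + 3/16*h_2 + 1/4*h_3 + 3/8*h_4

Substituting h_3 = 0 and rearranging gives the linear system (I - Q) h = 1:
  [15/16, -5/16, -3/16, -3/16] . (h_0, h_1, h_2, h_4) = 1
  [-3/16, 5/8, -1/8, -1/8] . (h_0, h_1, h_2, h_4) = 1
  [-7/16, -1/16, 13/16, -1/4] . (h_0, h_1, h_2, h_4) = 1
  [-1/16, -1/8, -3/16, 5/8] . (h_0, h_1, h_2, h_4) = 1

Solving yields:
  h_0 = 48272/9777
  h_1 = 16992/3259
  h_2 = 56608/9777
  h_4 = 47648/9777

Starting state is 2, so the expected hitting time is h_2 = 56608/9777.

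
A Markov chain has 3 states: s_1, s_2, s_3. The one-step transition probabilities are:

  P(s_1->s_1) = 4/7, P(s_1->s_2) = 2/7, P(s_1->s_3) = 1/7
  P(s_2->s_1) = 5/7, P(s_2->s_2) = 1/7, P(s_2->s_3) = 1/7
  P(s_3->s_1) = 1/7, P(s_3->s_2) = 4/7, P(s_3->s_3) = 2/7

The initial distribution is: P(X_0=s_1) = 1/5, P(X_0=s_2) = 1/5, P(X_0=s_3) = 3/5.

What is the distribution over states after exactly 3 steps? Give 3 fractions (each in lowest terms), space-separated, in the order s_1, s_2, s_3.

Propagating the distribution step by step (d_{t+1} = d_t * P):
d_0 = (s_1=1/5, s_2=1/5, s_3=3/5)
  d_1[s_1] = 1/5*4/7 + 1/5*5/7 + 3/5*1/7 = 12/35
  d_1[s_2] = 1/5*2/7 + 1/5*1/7 + 3/5*4/7 = 3/7
  d_1[s_3] = 1/5*1/7 + 1/5*1/7 + 3/5*2/7 = 8/35
d_1 = (s_1=12/35, s_2=3/7, s_3=8/35)
  d_2[s_1] = 12/35*4/7 + 3/7*5/7 + 8/35*1/7 = 131/245
  d_2[s_2] = 12/35*2/7 + 3/7*1/7 + 8/35*4/7 = 71/245
  d_2[s_3] = 12/35*1/7 + 3/7*1/7 + 8/35*2/7 = 43/245
d_2 = (s_1=131/245, s_2=71/245, s_3=43/245)
  d_3[s_1] = 131/245*4/7 + 71/245*5/7 + 43/245*1/7 = 922/1715
  d_3[s_2] = 131/245*2/7 + 71/245*1/7 + 43/245*4/7 = 101/343
  d_3[s_3] = 131/245*1/7 + 71/245*1/7 + 43/245*2/7 = 288/1715
d_3 = (s_1=922/1715, s_2=101/343, s_3=288/1715)

Answer: 922/1715 101/343 288/1715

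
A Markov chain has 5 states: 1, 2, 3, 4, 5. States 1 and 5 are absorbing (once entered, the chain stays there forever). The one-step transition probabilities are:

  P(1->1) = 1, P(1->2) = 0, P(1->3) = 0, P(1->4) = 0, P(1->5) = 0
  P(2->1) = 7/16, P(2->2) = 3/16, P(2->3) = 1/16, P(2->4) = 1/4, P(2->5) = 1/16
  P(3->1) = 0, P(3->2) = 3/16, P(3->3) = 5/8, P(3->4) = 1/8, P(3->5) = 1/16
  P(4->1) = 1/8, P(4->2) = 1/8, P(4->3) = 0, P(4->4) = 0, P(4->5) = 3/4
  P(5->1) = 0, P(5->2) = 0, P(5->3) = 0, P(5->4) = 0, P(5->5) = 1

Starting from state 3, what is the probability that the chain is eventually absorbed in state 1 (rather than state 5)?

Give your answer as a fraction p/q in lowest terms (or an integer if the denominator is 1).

Answer: 110/287

Derivation:
Let a_i = P(absorbed in 1 | start in state i).
Boundary conditions: a_1 = 1, a_5 = 0.
For each transient state i, a_i = sum_j P(i->j) * a_j:
  a_2 = 7/16*a_1 + 3/16*a_2 + 1/16*a_3 + 1/4*a_4 + 1/16*a_5
  a_3 = 0*a_1 + 3/16*a_2 + 5/8*a_3 + 1/8*a_4 + 1/16*a_5
  a_4 = 1/8*a_1 + 1/8*a_2 + 0*a_3 + 0*a_4 + 3/4*a_5

Substituting a_1 = 1 and a_5 = 0, rearrange to (I - Q) a = r where r[i] = P(i -> 1):
  [13/16, -1/16, -1/4] . (a_2, a_3, a_4) = 7/16
  [-3/16, 3/8, -1/8] . (a_2, a_3, a_4) = 0
  [-1/8, 0, 1] . (a_2, a_3, a_4) = 1/8

Solving yields:
  a_2 = 181/287
  a_3 = 110/287
  a_4 = 117/574

Starting state is 3, so the absorption probability is a_3 = 110/287.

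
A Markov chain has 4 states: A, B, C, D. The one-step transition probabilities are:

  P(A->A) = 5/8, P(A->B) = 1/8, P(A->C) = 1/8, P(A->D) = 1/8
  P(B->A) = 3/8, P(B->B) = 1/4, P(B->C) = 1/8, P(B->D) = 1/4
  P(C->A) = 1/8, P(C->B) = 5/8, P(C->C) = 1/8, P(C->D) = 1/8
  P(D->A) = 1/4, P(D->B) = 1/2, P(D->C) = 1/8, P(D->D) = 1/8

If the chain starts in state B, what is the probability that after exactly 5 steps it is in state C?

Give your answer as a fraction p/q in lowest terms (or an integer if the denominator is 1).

Answer: 1/8

Derivation:
Computing P^5 by repeated multiplication:
P^1 =
  A: [5/8, 1/8, 1/8, 1/8]
  B: [3/8, 1/4, 1/8, 1/4]
  C: [1/8, 5/8, 1/8, 1/8]
  D: [1/4, 1/2, 1/8, 1/8]
P^2 =
  A: [31/64, 1/4, 1/8, 9/64]
  B: [13/32, 5/16, 1/8, 5/32]
  C: [23/64, 5/16, 1/8, 13/64]
  D: [25/64, 19/64, 1/8, 3/16]
P^3 =
  A: [229/512, 139/512, 1/8, 5/32]
  B: [109/256, 73/256, 1/8, 21/128]
  C: [209/512, 155/512, 1/8, 21/128]
  D: [107/256, 151/512, 1/8, 83/512]
P^4 =
  A: [893/2048, 1147/4096, 1/8, 651/4096]
  B: [55/128, 583/2048, 1/8, 329/2048]
  C: [871/2048, 1175/4096, 1/8, 667/4096]
  D: [1753/4096, 73/256, 1/8, 663/4096]
P^5 =
  A: [14185/32768, 2311/8192, 1/8, 5243/32768]
  B: [7063/16384, 2321/8192, 1/8, 2631/16384]
  C: [14081/32768, 1165/4096, 1/8, 5271/32768]
  D: [14107/32768, 9301/32768, 1/8, 329/2048]

(P^5)[B -> C] = 1/8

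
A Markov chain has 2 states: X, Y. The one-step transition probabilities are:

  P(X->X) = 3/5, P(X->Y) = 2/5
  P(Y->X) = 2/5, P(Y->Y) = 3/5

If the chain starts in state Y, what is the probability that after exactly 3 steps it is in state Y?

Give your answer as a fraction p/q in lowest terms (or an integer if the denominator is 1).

Answer: 63/125

Derivation:
Computing P^3 by repeated multiplication:
P^1 =
  X: [3/5, 2/5]
  Y: [2/5, 3/5]
P^2 =
  X: [13/25, 12/25]
  Y: [12/25, 13/25]
P^3 =
  X: [63/125, 62/125]
  Y: [62/125, 63/125]

(P^3)[Y -> Y] = 63/125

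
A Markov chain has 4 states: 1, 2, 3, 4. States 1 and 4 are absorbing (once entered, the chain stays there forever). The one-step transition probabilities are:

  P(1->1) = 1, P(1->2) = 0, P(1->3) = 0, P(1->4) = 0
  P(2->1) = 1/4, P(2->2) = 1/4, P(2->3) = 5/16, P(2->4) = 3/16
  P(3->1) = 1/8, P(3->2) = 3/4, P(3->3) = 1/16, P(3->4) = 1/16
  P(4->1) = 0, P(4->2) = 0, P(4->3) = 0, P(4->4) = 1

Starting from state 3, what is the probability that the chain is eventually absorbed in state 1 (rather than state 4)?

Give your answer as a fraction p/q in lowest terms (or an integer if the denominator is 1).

Let a_i = P(absorbed in 1 | start in state i).
Boundary conditions: a_1 = 1, a_4 = 0.
For each transient state i, a_i = sum_j P(i->j) * a_j:
  a_2 = 1/4*a_1 + 1/4*a_2 + 5/16*a_3 + 3/16*a_4
  a_3 = 1/8*a_1 + 3/4*a_2 + 1/16*a_3 + 1/16*a_4

Substituting a_1 = 1 and a_4 = 0, rearrange to (I - Q) a = r where r[i] = P(i -> 1):
  [3/4, -5/16] . (a_2, a_3) = 1/4
  [-3/4, 15/16] . (a_2, a_3) = 1/8

Solving yields:
  a_2 = 7/12
  a_3 = 3/5

Starting state is 3, so the absorption probability is a_3 = 3/5.

Answer: 3/5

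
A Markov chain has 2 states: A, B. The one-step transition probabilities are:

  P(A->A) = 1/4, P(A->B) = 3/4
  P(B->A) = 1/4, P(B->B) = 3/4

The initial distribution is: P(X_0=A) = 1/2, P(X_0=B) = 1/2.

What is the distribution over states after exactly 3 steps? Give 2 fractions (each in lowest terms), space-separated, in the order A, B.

Propagating the distribution step by step (d_{t+1} = d_t * P):
d_0 = (A=1/2, B=1/2)
  d_1[A] = 1/2*1/4 + 1/2*1/4 = 1/4
  d_1[B] = 1/2*3/4 + 1/2*3/4 = 3/4
d_1 = (A=1/4, B=3/4)
  d_2[A] = 1/4*1/4 + 3/4*1/4 = 1/4
  d_2[B] = 1/4*3/4 + 3/4*3/4 = 3/4
d_2 = (A=1/4, B=3/4)
  d_3[A] = 1/4*1/4 + 3/4*1/4 = 1/4
  d_3[B] = 1/4*3/4 + 3/4*3/4 = 3/4
d_3 = (A=1/4, B=3/4)

Answer: 1/4 3/4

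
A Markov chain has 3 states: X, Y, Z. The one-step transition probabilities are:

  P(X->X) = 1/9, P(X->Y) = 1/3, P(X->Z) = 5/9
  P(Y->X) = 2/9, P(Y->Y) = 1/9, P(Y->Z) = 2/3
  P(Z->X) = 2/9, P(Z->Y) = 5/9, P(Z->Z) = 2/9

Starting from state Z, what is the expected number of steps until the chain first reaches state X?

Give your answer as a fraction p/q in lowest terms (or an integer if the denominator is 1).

Let h_i = expected steps to first reach X from state i.
Boundary: h_X = 0.
First-step equations for the other states:
  h_Y = 1 + 2/9*h_X + 1/9*h_Y + 2/3*h_Z
  h_Z = 1 + 2/9*h_X + 5/9*h_Y + 2/9*h_Z

Substituting h_X = 0 and rearranging gives the linear system (I - Q) h = 1:
  [8/9, -2/3] . (h_Y, h_Z) = 1
  [-5/9, 7/9] . (h_Y, h_Z) = 1

Solving yields:
  h_Y = 9/2
  h_Z = 9/2

Starting state is Z, so the expected hitting time is h_Z = 9/2.

Answer: 9/2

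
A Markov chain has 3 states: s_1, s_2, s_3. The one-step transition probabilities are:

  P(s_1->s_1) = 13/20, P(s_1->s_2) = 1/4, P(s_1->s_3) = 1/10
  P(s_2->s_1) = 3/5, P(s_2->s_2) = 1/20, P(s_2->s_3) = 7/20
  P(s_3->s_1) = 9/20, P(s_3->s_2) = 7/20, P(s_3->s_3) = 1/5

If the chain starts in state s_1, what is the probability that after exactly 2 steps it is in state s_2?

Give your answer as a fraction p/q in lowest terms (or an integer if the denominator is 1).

Computing P^2 by repeated multiplication:
P^1 =
  s_1: [13/20, 1/4, 1/10]
  s_2: [3/5, 1/20, 7/20]
  s_3: [9/20, 7/20, 1/5]
P^2 =
  s_1: [247/400, 21/100, 69/400]
  s_2: [231/400, 11/40, 59/400]
  s_3: [237/400, 1/5, 83/400]

(P^2)[s_1 -> s_2] = 21/100

Answer: 21/100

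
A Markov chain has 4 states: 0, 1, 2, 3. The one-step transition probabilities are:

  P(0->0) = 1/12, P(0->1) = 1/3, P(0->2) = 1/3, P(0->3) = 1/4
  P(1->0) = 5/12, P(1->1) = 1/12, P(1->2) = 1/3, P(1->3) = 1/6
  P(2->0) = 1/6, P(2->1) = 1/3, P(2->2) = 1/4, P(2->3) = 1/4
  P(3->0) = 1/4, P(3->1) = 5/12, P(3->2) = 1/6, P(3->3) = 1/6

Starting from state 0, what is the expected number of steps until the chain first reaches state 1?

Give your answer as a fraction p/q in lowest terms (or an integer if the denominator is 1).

Let h_i = expected steps to first reach 1 from state i.
Boundary: h_1 = 0.
First-step equations for the other states:
  h_0 = 1 + 1/12*h_0 + 1/3*h_1 + 1/3*h_2 + 1/4*h_3
  h_2 = 1 + 1/6*h_0 + 1/3*h_1 + 1/4*h_2 + 1/4*h_3
  h_3 = 1 + 1/4*h_0 + 5/12*h_1 + 1/6*h_2 + 1/6*h_3

Substituting h_1 = 0 and rearranging gives the linear system (I - Q) h = 1:
  [11/12, -1/3, -1/4] . (h_0, h_2, h_3) = 1
  [-1/6, 3/4, -1/4] . (h_0, h_2, h_3) = 1
  [-1/4, -1/6, 5/6] . (h_0, h_2, h_3) = 1

Solving yields:
  h_0 = 156/55
  h_2 = 156/55
  h_3 = 144/55

Starting state is 0, so the expected hitting time is h_0 = 156/55.

Answer: 156/55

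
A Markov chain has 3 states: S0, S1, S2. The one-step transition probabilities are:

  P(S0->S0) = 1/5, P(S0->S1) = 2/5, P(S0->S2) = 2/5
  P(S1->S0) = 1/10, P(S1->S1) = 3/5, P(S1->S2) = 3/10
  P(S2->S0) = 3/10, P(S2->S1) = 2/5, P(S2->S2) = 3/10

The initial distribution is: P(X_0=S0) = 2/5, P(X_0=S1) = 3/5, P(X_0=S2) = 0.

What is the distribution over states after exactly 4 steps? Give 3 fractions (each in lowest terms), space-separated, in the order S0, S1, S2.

Answer: 9087/50000 1563/3125 3181/10000

Derivation:
Propagating the distribution step by step (d_{t+1} = d_t * P):
d_0 = (S0=2/5, S1=3/5, S2=0)
  d_1[S0] = 2/5*1/5 + 3/5*1/10 + 0*3/10 = 7/50
  d_1[S1] = 2/5*2/5 + 3/5*3/5 + 0*2/5 = 13/25
  d_1[S2] = 2/5*2/5 + 3/5*3/10 + 0*3/10 = 17/50
d_1 = (S0=7/50, S1=13/25, S2=17/50)
  d_2[S0] = 7/50*1/5 + 13/25*1/10 + 17/50*3/10 = 91/500
  d_2[S1] = 7/50*2/5 + 13/25*3/5 + 17/50*2/5 = 63/125
  d_2[S2] = 7/50*2/5 + 13/25*3/10 + 17/50*3/10 = 157/500
d_2 = (S0=91/500, S1=63/125, S2=157/500)
  d_3[S0] = 91/500*1/5 + 63/125*1/10 + 157/500*3/10 = 181/1000
  d_3[S1] = 91/500*2/5 + 63/125*3/5 + 157/500*2/5 = 313/625
  d_3[S2] = 91/500*2/5 + 63/125*3/10 + 157/500*3/10 = 1591/5000
d_3 = (S0=181/1000, S1=313/625, S2=1591/5000)
  d_4[S0] = 181/1000*1/5 + 313/625*1/10 + 1591/5000*3/10 = 9087/50000
  d_4[S1] = 181/1000*2/5 + 313/625*3/5 + 1591/5000*2/5 = 1563/3125
  d_4[S2] = 181/1000*2/5 + 313/625*3/10 + 1591/5000*3/10 = 3181/10000
d_4 = (S0=9087/50000, S1=1563/3125, S2=3181/10000)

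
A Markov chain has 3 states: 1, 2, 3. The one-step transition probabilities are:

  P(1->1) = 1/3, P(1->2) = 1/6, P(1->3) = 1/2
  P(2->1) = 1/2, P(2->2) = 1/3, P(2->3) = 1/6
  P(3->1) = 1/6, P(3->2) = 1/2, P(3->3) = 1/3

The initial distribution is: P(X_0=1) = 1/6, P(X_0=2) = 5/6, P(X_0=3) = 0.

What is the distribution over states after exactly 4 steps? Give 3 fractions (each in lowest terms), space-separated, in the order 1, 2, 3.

Answer: 287/864 97/288 143/432

Derivation:
Propagating the distribution step by step (d_{t+1} = d_t * P):
d_0 = (1=1/6, 2=5/6, 3=0)
  d_1[1] = 1/6*1/3 + 5/6*1/2 + 0*1/6 = 17/36
  d_1[2] = 1/6*1/6 + 5/6*1/3 + 0*1/2 = 11/36
  d_1[3] = 1/6*1/2 + 5/6*1/6 + 0*1/3 = 2/9
d_1 = (1=17/36, 2=11/36, 3=2/9)
  d_2[1] = 17/36*1/3 + 11/36*1/2 + 2/9*1/6 = 25/72
  d_2[2] = 17/36*1/6 + 11/36*1/3 + 2/9*1/2 = 7/24
  d_2[3] = 17/36*1/2 + 11/36*1/6 + 2/9*1/3 = 13/36
d_2 = (1=25/72, 2=7/24, 3=13/36)
  d_3[1] = 25/72*1/3 + 7/24*1/2 + 13/36*1/6 = 139/432
  d_3[2] = 25/72*1/6 + 7/24*1/3 + 13/36*1/2 = 145/432
  d_3[3] = 25/72*1/2 + 7/24*1/6 + 13/36*1/3 = 37/108
d_3 = (1=139/432, 2=145/432, 3=37/108)
  d_4[1] = 139/432*1/3 + 145/432*1/2 + 37/108*1/6 = 287/864
  d_4[2] = 139/432*1/6 + 145/432*1/3 + 37/108*1/2 = 97/288
  d_4[3] = 139/432*1/2 + 145/432*1/6 + 37/108*1/3 = 143/432
d_4 = (1=287/864, 2=97/288, 3=143/432)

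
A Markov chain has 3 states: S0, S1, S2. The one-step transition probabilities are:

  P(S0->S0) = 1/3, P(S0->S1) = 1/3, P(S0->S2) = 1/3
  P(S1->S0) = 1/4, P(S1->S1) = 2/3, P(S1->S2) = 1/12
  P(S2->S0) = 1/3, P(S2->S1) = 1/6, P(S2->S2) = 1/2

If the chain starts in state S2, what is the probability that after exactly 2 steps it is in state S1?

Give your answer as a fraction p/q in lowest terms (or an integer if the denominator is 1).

Answer: 11/36

Derivation:
Computing P^2 by repeated multiplication:
P^1 =
  S0: [1/3, 1/3, 1/3]
  S1: [1/4, 2/3, 1/12]
  S2: [1/3, 1/6, 1/2]
P^2 =
  S0: [11/36, 7/18, 11/36]
  S1: [5/18, 13/24, 13/72]
  S2: [23/72, 11/36, 3/8]

(P^2)[S2 -> S1] = 11/36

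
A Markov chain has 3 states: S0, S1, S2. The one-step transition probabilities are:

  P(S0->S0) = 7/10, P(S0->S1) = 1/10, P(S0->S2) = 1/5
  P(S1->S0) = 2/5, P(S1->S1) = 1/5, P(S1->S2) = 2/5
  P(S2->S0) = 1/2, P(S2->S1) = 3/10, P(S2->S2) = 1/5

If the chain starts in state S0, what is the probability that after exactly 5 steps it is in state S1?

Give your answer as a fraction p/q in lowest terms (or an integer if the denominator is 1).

Answer: 3251/20000

Derivation:
Computing P^5 by repeated multiplication:
P^1 =
  S0: [7/10, 1/10, 1/5]
  S1: [2/5, 1/5, 2/5]
  S2: [1/2, 3/10, 1/5]
P^2 =
  S0: [63/100, 3/20, 11/50]
  S1: [14/25, 1/5, 6/25]
  S2: [57/100, 17/100, 13/50]
P^3 =
  S0: [611/1000, 159/1000, 23/100]
  S1: [74/125, 21/125, 6/25]
  S2: [597/1000, 169/1000, 117/500]
P^4 =
  S0: [6063/10000, 1619/10000, 1159/5000]
  S1: [376/625, 103/625, 146/625]
  S2: [241/400, 1637/10000, 1169/5000]
P^5 =
  S0: [60507/100000, 3251/20000, 11619/50000]
  S1: [1887/3125, 102/625, 728/3125]
  S2: [60413/100000, 16313/100000, 11637/50000]

(P^5)[S0 -> S1] = 3251/20000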